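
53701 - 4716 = 48985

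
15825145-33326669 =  - 17501524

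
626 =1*626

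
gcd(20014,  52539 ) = 1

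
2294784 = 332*6912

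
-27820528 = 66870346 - 94690874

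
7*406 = 2842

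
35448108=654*54202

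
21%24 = 21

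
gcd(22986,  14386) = 2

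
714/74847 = 238/24949 = 0.01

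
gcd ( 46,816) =2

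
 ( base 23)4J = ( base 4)1233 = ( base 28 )3r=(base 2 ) 1101111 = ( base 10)111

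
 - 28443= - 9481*3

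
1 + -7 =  - 6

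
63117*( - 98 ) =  - 6185466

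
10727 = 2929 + 7798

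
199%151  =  48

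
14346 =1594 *9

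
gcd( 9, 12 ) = 3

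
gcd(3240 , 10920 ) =120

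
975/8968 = 975/8968=0.11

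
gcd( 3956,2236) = 172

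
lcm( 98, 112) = 784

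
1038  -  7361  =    -  6323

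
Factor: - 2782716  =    -  2^2 * 3^1 * 231893^1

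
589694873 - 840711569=  -  251016696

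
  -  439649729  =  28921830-468571559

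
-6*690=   -4140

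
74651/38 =1964 + 1/2 = 1964.50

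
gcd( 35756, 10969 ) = 7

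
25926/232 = 447/4 = 111.75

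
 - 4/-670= 2/335 = 0.01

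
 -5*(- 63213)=316065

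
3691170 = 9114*405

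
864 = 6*144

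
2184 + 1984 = 4168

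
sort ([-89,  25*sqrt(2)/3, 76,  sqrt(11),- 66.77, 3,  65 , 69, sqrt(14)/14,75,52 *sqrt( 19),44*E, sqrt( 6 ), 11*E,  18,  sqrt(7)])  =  [ - 89, - 66.77,  sqrt( 14)/14,sqrt (6) , sqrt(7 ),3,sqrt(11),  25 * sqrt( 2) /3,18, 11 * E,65,69,75 , 76 , 44*E, 52 *sqrt ( 19)]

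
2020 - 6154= - 4134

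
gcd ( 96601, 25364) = 1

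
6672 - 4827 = 1845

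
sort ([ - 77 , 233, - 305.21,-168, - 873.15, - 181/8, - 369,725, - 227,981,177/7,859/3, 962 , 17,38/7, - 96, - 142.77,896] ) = [ - 873.15, - 369 , - 305.21,  -  227, - 168, - 142.77, - 96,-77, - 181/8,38/7,17, 177/7,233,859/3, 725,896,962, 981]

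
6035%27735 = 6035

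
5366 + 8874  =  14240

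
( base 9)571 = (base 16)1d5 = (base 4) 13111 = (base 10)469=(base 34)DR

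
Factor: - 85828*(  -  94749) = 2^2 * 3^1*43^1*499^1*31583^1 = 8132117172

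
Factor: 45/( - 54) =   -  5/6 = -2^( - 1)*3^( - 1 )*5^1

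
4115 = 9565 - 5450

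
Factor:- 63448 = -2^3*7^1*11^1* 103^1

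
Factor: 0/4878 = 0^1 = 0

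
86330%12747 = 9848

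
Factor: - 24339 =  - 3^1*7^1*19^1*61^1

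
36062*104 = 3750448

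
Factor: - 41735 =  - 5^1*17^1 * 491^1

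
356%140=76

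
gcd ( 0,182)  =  182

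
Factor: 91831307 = 6217^1 * 14771^1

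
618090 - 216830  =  401260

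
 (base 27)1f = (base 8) 52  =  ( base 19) 24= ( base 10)42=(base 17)28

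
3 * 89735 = 269205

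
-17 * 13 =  - 221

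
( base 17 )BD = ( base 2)11001000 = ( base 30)6k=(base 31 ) 6E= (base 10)200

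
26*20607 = 535782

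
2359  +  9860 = 12219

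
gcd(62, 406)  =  2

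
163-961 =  - 798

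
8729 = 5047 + 3682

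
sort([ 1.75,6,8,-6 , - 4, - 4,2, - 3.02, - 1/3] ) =[-6, - 4, - 4, - 3.02, - 1/3, 1.75,2,6,8 ] 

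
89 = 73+16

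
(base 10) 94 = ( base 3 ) 10111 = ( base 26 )3G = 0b1011110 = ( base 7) 163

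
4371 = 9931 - 5560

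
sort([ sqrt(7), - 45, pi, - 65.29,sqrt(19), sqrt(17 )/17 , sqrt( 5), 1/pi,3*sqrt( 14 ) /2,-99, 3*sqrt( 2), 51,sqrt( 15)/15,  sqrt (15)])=[-99, - 65.29, - 45 , sqrt( 17)/17,sqrt (15)/15,  1/pi  ,  sqrt(5), sqrt(7),pi, sqrt(15),3*sqrt(2), sqrt(19 ),3 * sqrt( 14 )/2, 51] 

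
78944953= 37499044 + 41445909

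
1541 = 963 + 578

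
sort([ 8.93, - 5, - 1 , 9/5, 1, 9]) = [-5,  -  1,1, 9/5, 8.93, 9 ] 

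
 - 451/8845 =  - 451/8845=-  0.05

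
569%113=4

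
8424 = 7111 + 1313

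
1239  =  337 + 902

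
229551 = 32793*7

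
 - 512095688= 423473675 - 935569363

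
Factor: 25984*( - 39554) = - 1027771136 =- 2^8*7^1 * 29^1*19777^1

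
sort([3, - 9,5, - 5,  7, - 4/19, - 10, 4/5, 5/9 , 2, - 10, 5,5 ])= [-10, - 10, - 9,- 5, - 4/19,5/9, 4/5 , 2,3, 5, 5, 5, 7 ]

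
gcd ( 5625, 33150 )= 75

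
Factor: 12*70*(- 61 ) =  - 51240= - 2^3 *3^1*5^1 * 7^1*61^1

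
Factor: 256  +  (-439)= - 3^1*61^1 = -  183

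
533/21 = 25 + 8/21 = 25.38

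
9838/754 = 4919/377 = 13.05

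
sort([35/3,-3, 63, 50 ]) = [-3,35/3 , 50, 63] 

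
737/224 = 737/224  =  3.29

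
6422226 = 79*81294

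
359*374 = 134266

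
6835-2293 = 4542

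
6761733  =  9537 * 709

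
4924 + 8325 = 13249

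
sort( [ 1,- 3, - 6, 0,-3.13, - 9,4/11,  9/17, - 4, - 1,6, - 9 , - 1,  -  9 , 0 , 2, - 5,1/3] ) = [ - 9, - 9, - 9,  -  6, - 5,  -  4, - 3.13, - 3,-1,-1,0, 0,1/3, 4/11, 9/17, 1,2, 6]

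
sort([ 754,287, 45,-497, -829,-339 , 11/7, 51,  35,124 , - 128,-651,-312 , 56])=[ - 829 ,-651, - 497 ,-339, - 312,-128,11/7, 35,45,51, 56,124, 287, 754 ]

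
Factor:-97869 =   -  3^1*17^1*19^1*101^1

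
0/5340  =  0  =  0.00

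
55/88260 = 11/17652 = 0.00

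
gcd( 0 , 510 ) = 510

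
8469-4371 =4098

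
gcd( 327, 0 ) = 327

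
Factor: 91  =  7^1*13^1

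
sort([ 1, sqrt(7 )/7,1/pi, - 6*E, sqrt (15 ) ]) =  [ - 6*E, 1/pi, sqrt(7 )/7, 1,sqrt(15 )]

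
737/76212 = 737/76212= 0.01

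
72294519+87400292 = 159694811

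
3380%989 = 413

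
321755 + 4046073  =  4367828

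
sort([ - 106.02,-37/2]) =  [-106.02, - 37/2]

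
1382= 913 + 469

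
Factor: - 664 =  -2^3*83^1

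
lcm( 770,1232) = 6160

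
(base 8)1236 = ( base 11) 55A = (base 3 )220211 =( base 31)LJ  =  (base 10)670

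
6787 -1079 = 5708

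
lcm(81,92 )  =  7452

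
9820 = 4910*2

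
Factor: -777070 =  - 2^1 * 5^1*7^1*17^1*653^1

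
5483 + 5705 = 11188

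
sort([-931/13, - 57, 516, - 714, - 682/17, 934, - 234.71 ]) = [ - 714, - 234.71, - 931/13, - 57, - 682/17, 516 , 934]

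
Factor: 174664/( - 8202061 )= -2^3*7^ ( - 1 )*73^( - 1 ) * 2293^( - 1 )*3119^1 = - 24952/1171723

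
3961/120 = 3961/120 = 33.01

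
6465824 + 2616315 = 9082139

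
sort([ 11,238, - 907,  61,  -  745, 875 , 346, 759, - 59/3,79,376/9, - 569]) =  [ - 907,  -  745, - 569,  -  59/3, 11, 376/9 , 61, 79, 238,346,  759, 875 ] 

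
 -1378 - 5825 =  - 7203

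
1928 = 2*964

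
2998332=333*9004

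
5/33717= 5/33717 = 0.00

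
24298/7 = 3471 + 1/7 = 3471.14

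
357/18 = 119/6 = 19.83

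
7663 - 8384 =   -  721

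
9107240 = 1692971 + 7414269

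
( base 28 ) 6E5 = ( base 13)2425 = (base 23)9ei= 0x13ED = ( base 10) 5101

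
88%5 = 3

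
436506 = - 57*(-7658 ) 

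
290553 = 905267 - 614714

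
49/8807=49/8807 = 0.01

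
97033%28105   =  12718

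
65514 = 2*32757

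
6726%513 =57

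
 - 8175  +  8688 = 513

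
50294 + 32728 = 83022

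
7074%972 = 270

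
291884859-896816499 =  - 604931640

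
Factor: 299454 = 2^1*3^1*29^1*1721^1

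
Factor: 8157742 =2^1 * 4078871^1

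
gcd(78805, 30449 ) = 1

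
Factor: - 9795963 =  - 3^1*19^1*89^1*1931^1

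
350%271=79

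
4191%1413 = 1365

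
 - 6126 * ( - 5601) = 34311726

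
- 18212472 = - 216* 84317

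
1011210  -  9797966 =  - 8786756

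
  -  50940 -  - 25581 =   -  25359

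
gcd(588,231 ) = 21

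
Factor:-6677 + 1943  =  - 2^1*3^2*263^1 = - 4734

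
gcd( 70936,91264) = 8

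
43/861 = 43/861 = 0.05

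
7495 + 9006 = 16501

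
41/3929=41/3929  =  0.01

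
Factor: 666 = 2^1*3^2*37^1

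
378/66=63/11 = 5.73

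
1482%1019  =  463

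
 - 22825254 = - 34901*654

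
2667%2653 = 14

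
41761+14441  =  56202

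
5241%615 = 321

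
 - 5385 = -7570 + 2185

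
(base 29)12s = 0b1110011111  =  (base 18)2f9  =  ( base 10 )927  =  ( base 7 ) 2463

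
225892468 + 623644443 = 849536911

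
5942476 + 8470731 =14413207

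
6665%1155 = 890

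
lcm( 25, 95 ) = 475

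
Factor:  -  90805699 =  - 29^1*3131231^1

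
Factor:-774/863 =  - 2^1*3^2*43^1*863^ ( - 1 ) 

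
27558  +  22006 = 49564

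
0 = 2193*0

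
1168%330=178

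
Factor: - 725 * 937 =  -679325 = - 5^2*29^1*937^1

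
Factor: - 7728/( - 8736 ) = 2^(  -  1 )*13^ ( - 1 )*23^1 = 23/26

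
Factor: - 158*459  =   - 72522 = - 2^1 * 3^3*17^1*79^1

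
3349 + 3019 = 6368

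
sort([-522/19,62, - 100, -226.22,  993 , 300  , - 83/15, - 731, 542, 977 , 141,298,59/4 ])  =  [ - 731, -226.22, - 100, - 522/19, - 83/15,59/4, 62, 141, 298, 300,  542, 977, 993] 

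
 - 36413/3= -36413/3=- 12137.67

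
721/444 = 1 + 277/444 = 1.62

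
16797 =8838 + 7959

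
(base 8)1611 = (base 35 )PU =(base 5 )12110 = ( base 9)1215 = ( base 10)905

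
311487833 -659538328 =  - 348050495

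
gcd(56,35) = 7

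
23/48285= 23/48285 = 0.00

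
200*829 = 165800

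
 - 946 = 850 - 1796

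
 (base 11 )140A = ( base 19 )511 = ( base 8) 3441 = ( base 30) 20p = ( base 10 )1825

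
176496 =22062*8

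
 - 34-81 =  - 115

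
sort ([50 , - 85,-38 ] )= [ -85, -38,50 ]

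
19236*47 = 904092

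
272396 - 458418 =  - 186022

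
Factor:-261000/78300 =- 10/3 = - 2^1*3^(- 1 )*5^1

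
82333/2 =82333/2 =41166.50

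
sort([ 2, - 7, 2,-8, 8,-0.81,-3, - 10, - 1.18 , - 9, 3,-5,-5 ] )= [  -  10,-9, - 8, - 7,- 5, - 5,-3, - 1.18,-0.81, 2, 2, 3,  8]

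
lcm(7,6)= 42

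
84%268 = 84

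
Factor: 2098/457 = 2^1*457^( - 1)*1049^1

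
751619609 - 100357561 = 651262048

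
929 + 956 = 1885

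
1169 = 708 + 461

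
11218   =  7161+4057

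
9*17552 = 157968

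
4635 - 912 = 3723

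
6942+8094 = 15036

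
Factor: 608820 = 2^2*3^1*5^1 * 73^1*139^1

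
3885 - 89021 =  - 85136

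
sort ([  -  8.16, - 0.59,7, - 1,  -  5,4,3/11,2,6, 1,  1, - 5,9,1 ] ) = [ - 8.16, - 5, - 5, -1, - 0.59,  3/11,1, 1,1,2 , 4,6,  7, 9 ]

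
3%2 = 1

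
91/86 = 91/86 = 1.06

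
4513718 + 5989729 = 10503447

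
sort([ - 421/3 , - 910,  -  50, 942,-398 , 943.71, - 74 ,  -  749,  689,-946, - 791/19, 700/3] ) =[  -  946, - 910,-749,  -  398, - 421/3, - 74, - 50,-791/19, 700/3,  689, 942, 943.71 ]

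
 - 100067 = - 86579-13488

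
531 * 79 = 41949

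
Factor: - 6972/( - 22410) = 14/45 = 2^1* 3^( - 2)*5^ ( - 1 )*7^1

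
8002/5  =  8002/5 = 1600.40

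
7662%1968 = 1758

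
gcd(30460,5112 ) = 4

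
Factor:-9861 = -3^1*19^1 * 173^1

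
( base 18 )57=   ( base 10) 97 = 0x61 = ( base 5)342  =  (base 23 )45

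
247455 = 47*5265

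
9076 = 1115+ 7961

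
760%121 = 34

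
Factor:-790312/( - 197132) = 886/221 = 2^1 *13^ ( - 1) * 17^( - 1 )*443^1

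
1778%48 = 2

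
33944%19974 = 13970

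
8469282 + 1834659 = 10303941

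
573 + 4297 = 4870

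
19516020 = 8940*2183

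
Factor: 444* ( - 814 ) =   -  2^3 * 3^1 * 11^1*37^2= -361416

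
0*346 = 0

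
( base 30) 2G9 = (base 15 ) A29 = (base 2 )100011110001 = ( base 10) 2289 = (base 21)540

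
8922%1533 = 1257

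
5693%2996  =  2697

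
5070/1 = 5070 = 5070.00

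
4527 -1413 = 3114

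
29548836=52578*562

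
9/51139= 9/51139 =0.00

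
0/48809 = 0 = 0.00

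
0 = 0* 346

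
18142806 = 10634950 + 7507856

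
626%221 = 184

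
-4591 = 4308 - 8899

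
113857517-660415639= - 546558122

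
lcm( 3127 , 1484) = 87556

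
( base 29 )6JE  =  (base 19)fa6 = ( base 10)5611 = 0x15eb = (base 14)208b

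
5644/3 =5644/3 = 1881.33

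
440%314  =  126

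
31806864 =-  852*( - 37332 )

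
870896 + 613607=1484503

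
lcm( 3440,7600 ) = 326800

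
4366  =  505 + 3861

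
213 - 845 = - 632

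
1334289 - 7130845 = -5796556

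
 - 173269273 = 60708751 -233978024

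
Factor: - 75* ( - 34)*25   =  2^1 * 3^1*5^4 *17^1 = 63750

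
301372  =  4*75343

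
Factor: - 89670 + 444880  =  2^1*5^1*35521^1 = 355210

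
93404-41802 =51602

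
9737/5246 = 9737/5246 = 1.86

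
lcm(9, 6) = 18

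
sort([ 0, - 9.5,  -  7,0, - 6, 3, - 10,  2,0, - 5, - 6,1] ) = [ - 10, - 9.5, - 7 , - 6, - 6, - 5,0,0, 0,1,2,3 ]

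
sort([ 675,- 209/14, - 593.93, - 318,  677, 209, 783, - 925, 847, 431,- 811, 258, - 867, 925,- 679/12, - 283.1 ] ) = [ - 925,  -  867, - 811, - 593.93, - 318, - 283.1, - 679/12,  -  209/14,209, 258, 431, 675,677 , 783,  847, 925] 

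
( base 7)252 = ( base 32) 47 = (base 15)90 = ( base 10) 135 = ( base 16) 87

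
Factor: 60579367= 2111^1*28697^1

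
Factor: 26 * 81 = 2^1*3^4*13^1=2106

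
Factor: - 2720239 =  - 2720239^1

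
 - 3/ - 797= 3/797=0.00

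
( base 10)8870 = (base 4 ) 2022212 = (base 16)22A6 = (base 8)21246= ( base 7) 34601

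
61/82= 61/82= 0.74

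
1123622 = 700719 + 422903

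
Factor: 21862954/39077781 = 2^1*3^ (  -  1 )*17^(-1)*766231^(  -  1 )*10931477^1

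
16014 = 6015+9999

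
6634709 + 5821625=12456334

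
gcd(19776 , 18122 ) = 2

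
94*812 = 76328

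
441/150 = 147/50 = 2.94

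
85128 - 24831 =60297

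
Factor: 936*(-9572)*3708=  - 2^7 * 3^4 *13^1 *103^1* 2393^1=- 33221425536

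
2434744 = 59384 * 41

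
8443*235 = 1984105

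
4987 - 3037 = 1950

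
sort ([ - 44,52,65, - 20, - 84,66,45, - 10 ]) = [-84, - 44, -20, - 10,45,52 , 65,66]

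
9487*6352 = 60261424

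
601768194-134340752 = 467427442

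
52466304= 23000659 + 29465645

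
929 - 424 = 505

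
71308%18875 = 14683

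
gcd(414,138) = 138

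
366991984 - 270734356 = 96257628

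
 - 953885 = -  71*13435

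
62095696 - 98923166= - 36827470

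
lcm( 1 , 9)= 9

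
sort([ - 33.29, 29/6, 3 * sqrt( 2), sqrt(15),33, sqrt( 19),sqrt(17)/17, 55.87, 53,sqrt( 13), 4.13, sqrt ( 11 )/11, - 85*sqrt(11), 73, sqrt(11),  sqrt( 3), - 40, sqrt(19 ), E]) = [ - 85*sqrt(11 ), - 40, - 33.29, sqrt( 17 ) /17, sqrt(11) /11,sqrt( 3 ),E, sqrt (11 ), sqrt( 13), sqrt ( 15), 4.13,3*sqrt (2 ), sqrt (19),sqrt(19 ),29/6, 33,53,55.87,73]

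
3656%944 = 824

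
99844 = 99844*1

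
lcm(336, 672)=672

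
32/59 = 32/59 = 0.54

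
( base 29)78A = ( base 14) 233B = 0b1011111110001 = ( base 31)6bm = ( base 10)6129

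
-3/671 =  - 3/671 = - 0.00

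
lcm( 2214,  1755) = 143910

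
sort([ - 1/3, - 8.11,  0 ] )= [ - 8.11, - 1/3,0]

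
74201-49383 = 24818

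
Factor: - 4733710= - 2^1*5^1* 379^1 * 1249^1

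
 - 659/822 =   -  659/822 = -  0.80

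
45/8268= 15/2756 =0.01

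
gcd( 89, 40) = 1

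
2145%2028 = 117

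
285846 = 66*4331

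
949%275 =124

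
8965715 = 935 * 9589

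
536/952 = 67/119 = 0.56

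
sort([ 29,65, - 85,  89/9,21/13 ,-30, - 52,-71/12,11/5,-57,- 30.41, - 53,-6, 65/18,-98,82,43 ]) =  [-98 , - 85, -57, -53, - 52 , - 30.41, - 30,  -  6, - 71/12,21/13,11/5,65/18,89/9, 29,43,65,82]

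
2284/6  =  1142/3 =380.67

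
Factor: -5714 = -2^1*2857^1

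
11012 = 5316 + 5696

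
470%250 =220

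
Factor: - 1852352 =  - 2^6*103^1 * 281^1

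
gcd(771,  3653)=1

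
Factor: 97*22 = 2134= 2^1*11^1 * 97^1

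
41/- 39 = - 41/39=- 1.05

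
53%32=21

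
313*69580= 21778540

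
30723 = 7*4389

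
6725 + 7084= 13809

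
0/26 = 0 = 0.00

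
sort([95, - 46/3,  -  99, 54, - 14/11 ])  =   [-99, - 46/3,  -  14/11, 54,  95]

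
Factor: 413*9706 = 2^1*7^1*23^1 * 59^1*211^1 = 4008578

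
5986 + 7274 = 13260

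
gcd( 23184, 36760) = 8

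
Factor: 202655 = 5^1*40531^1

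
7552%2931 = 1690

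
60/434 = 30/217 = 0.14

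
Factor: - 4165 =-5^1*7^2  *  17^1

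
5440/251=21 + 169/251  =  21.67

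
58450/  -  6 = -29225/3 = - 9741.67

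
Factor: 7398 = 2^1*3^3*137^1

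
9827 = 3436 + 6391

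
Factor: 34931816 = 2^3*4366477^1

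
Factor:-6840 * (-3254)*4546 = 2^5* 3^2 * 5^1*19^1*1627^1*2273^1=101181958560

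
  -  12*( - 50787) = 609444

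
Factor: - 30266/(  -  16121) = 2^1*7^(-3) * 37^1 * 47^( - 1)*409^1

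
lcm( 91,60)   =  5460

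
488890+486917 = 975807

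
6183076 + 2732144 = 8915220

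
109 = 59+50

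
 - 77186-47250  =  - 124436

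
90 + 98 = 188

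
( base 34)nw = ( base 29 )S2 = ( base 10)814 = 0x32E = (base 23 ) 1C9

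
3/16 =3/16 = 0.19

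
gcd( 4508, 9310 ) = 98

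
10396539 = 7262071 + 3134468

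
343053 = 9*38117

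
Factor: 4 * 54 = 2^3*3^3 =216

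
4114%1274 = 292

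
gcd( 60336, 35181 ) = 9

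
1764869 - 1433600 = 331269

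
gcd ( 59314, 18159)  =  1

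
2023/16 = 126 + 7/16 = 126.44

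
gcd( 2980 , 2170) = 10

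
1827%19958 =1827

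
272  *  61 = 16592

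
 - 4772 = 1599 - 6371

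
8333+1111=9444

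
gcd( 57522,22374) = 6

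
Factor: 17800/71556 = 2^1*3^( - 1)*5^2 * 67^(- 1 )= 50/201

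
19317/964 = 19317/964=20.04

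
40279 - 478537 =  - 438258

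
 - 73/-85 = 73/85 = 0.86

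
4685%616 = 373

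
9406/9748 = 4703/4874=0.96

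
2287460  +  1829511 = 4116971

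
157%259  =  157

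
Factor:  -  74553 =  -  3^1*24851^1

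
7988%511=323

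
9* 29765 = 267885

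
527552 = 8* 65944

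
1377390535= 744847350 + 632543185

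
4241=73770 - 69529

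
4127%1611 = 905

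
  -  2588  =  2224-4812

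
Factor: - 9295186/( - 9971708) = 2^(-1 )*29^(-1 )*31^( -1 )*47^(-1)*59^( - 1)*1987^1*2339^1 = 4647593/4985854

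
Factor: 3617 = 3617^1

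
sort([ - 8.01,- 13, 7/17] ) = [ - 13,  -  8.01, 7/17] 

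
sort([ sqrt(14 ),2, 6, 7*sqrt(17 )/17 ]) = [ 7*sqrt(17 )/17,  2,sqrt( 14), 6] 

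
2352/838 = 2 + 338/419 = 2.81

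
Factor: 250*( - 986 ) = - 246500 = - 2^2*5^3 * 17^1*29^1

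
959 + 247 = 1206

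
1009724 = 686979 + 322745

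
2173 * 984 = 2138232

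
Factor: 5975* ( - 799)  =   - 4774025  =  - 5^2*17^1 * 47^1 * 239^1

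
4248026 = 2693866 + 1554160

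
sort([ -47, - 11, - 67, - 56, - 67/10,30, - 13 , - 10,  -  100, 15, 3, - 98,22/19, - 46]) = [ - 100, - 98, - 67, - 56, - 47, -46, - 13,- 11, - 10, - 67/10, 22/19, 3, 15,  30]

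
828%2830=828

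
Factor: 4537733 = 4537733^1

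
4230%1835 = 560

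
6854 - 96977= - 90123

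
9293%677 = 492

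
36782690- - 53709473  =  90492163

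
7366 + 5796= 13162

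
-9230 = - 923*10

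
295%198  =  97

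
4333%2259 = 2074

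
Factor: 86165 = 5^1*19^1*907^1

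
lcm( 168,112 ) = 336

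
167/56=167/56 = 2.98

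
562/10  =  56 + 1/5 = 56.20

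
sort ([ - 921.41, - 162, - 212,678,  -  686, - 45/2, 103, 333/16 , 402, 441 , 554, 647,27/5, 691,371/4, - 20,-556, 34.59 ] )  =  [  -  921.41, - 686, - 556, - 212, - 162, - 45/2, - 20,27/5 , 333/16, 34.59,371/4, 103, 402, 441, 554,647,678,691] 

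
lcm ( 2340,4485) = 53820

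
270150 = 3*90050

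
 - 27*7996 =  - 215892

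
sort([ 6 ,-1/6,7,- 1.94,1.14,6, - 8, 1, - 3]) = [ - 8, - 3, - 1.94,  -  1/6,  1 , 1.14,6, 6,7 ]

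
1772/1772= 1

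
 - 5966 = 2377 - 8343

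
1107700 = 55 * 20140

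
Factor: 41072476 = 2^2 *17^1*604007^1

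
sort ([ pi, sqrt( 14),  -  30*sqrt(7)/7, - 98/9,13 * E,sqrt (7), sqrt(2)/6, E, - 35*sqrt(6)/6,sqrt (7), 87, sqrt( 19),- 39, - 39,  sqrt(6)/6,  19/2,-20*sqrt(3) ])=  [-39,-39,-20*sqrt(3) , - 35*sqrt( 6) /6,-30*sqrt( 7)/7, - 98/9,  sqrt(2)/6, sqrt( 6 ) /6,sqrt(7), sqrt(7 ), E , pi, sqrt(14) , sqrt(19),19/2, 13*E, 87]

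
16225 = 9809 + 6416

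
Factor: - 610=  - 2^1*5^1 * 61^1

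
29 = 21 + 8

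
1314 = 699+615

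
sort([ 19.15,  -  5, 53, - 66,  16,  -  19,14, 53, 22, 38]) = [ - 66,  -  19, - 5, 14,16, 19.15  ,  22,38, 53, 53] 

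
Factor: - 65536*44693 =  - 2929000448 = - 2^16* 11^1*17^1*239^1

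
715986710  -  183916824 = 532069886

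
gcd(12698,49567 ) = 7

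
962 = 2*481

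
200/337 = 200/337 = 0.59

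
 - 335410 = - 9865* 34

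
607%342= 265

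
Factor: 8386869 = 3^1*317^1*8819^1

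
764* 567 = 433188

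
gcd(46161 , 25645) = 5129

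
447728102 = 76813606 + 370914496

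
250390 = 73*3430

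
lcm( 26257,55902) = 1732962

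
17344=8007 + 9337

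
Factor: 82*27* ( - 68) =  - 2^3*3^3*17^1 *41^1= - 150552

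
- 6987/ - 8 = 6987/8 = 873.38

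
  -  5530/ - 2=2765/1  =  2765.00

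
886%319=248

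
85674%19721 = 6790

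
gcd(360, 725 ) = 5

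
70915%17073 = 2623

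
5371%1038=181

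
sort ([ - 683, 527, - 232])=[ - 683, - 232,527 ] 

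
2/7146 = 1/3573  =  0.00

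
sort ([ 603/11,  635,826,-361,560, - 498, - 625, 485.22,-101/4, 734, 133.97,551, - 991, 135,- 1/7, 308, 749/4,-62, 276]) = [ - 991,-625, - 498,  -  361, - 62,  -  101/4,-1/7, 603/11, 133.97, 135,749/4,276, 308, 485.22, 551,560, 635, 734, 826 ]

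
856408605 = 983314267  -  126905662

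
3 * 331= 993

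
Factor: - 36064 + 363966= 327902 = 2^1*19^1 * 8629^1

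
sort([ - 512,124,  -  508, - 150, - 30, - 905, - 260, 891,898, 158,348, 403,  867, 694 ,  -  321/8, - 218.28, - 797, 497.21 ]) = [ - 905, - 797, - 512,-508, - 260, - 218.28, -150, - 321/8, - 30, 124,158, 348 , 403, 497.21,694, 867, 891, 898 ] 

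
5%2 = 1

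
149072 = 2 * 74536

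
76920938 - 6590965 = 70329973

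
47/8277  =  47/8277 = 0.01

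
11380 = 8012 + 3368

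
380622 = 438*869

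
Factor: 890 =2^1*5^1*89^1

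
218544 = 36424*6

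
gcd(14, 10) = 2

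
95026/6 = 47513/3 = 15837.67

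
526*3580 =1883080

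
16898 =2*8449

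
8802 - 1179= 7623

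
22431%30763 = 22431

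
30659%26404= 4255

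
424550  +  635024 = 1059574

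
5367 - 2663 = 2704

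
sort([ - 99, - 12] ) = [ - 99, - 12] 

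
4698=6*783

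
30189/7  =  4312+5/7 = 4312.71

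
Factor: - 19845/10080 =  - 2^(-5)*3^2* 7^1 = - 63/32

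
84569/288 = 293 + 185/288 = 293.64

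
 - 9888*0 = 0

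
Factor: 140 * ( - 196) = -2^4*5^1*7^3 = - 27440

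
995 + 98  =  1093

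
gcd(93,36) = 3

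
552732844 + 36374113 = 589106957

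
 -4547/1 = -4547 = -  4547.00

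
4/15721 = 4/15721 = 0.00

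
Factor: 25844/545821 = 2^2*7^1*13^1*71^1*73^(-1 )*7477^( - 1 ) 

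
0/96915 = 0 = 0.00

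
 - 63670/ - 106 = 600 + 35/53 = 600.66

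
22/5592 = 11/2796 = 0.00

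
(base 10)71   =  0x47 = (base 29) 2D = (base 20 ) 3b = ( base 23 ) 32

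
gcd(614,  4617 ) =1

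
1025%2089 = 1025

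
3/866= 3/866 = 0.00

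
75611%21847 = 10070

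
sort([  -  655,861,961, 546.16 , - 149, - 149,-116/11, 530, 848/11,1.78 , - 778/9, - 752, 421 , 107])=[  -  752, -655 , - 149 ,  -  149, - 778/9,-116/11, 1.78,848/11,107, 421 , 530,546.16, 861, 961 ] 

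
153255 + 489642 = 642897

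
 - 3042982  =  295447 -3338429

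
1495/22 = 67 + 21/22 = 67.95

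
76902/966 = 79  +  14/23 = 79.61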